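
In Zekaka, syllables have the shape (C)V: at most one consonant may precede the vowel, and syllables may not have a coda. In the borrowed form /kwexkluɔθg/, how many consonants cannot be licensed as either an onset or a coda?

Under (C)V, the unsyllabifiable consonants are /k/, /x/, /k/, /θ/, /g/ (no codas are permitted; onsets are limited to one consonant).

5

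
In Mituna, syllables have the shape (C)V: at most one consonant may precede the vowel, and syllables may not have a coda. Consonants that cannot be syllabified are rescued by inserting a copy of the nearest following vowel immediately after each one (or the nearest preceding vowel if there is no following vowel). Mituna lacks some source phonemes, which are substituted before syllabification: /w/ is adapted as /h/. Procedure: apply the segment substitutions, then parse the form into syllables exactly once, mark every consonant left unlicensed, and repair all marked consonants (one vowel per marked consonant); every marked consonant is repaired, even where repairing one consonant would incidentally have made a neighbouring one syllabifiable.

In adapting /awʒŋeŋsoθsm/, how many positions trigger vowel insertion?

6

After substitution the input is /ahʒŋeŋsoθsm/.
The unsyllabifiable consonants are /h/, /ʒ/, /ŋ/, /θ/, /s/, /m/; each receives one epenthetic vowel.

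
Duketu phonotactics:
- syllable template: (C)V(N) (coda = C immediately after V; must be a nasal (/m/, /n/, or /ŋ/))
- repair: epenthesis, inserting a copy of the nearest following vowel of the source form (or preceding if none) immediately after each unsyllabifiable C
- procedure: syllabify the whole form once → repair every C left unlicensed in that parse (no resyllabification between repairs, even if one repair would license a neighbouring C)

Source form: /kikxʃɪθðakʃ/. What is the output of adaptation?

Under (C)V(N), the unsyllabifiable consonants are /k/, /x/, /θ/, /k/, /ʃ/ (only a nasal (/m/, /n/, or /ŋ/) is licensed in coda position; onsets are limited to one consonant).
Epenthesis after each stranded consonant: /k/ → /kɪ/, /x/ → /xɪ/, /θ/ → /θa/, /k/ → /ka/, /ʃ/ → /ʃa/.

kikɪxɪʃɪθaðakaʃa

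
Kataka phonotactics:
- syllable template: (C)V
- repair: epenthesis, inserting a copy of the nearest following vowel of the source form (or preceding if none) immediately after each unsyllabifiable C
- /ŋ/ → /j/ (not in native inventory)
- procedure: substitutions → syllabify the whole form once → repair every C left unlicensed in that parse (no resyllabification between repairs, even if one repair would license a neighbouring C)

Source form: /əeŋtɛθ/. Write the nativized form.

əejɛtɛθɛ

Substitution: /ŋ/ → /j/, giving /əejtɛθ/.
The consonants /j/, /θ/ cannot be parsed into a legal (C)V syllable (no codas are permitted; onsets are limited to one consonant).
Each unlicensed consonant becomes the onset of a new syllable: /j/ → /jɛ/, /θ/ → /θɛ/.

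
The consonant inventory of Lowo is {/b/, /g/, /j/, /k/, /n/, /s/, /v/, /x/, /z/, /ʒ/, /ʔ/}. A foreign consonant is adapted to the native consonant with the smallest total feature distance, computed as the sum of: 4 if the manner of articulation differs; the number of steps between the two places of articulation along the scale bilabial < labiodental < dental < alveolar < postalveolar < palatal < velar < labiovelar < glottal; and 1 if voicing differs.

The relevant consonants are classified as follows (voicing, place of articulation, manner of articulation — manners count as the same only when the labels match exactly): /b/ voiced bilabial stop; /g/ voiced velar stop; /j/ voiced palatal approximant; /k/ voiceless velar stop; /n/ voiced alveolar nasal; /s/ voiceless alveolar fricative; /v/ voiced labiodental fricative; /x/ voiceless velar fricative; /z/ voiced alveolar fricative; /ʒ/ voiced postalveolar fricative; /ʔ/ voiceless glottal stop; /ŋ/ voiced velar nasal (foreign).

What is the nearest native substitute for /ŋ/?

/n/ is closest: same manner (nasal), place distance 3 (velar→alveolar), same voicing; total 3. Next closest is /g/ at distance 4.

n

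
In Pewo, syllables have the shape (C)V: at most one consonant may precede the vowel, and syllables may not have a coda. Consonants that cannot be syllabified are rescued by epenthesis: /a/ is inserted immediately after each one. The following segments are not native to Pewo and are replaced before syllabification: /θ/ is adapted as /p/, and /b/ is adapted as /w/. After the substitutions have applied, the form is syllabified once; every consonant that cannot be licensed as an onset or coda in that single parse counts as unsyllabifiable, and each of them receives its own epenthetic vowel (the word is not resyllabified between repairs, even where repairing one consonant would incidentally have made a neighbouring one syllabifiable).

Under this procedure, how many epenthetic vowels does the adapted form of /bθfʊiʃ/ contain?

After substitution the input is /wpfʊiʃ/.
The unsyllabifiable consonants are /w/, /p/, /ʃ/; each receives one epenthetic vowel.

3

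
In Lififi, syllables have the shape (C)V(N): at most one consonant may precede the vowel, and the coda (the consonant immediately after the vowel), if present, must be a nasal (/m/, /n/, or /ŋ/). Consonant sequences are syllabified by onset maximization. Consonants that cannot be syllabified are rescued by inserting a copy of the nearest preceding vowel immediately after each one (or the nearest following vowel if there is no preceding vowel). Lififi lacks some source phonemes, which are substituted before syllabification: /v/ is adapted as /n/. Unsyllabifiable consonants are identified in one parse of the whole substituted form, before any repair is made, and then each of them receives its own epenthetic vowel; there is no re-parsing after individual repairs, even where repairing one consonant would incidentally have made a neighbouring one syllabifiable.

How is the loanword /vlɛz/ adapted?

Substitution: /v/ → /n/, giving /nlɛz/.
Under (C)V(N), the unsyllabifiable consonants are /n/, /z/ (only a nasal (/m/, /n/, or /ŋ/) is licensed in coda position; onsets are limited to one consonant).
Epenthesis after each stranded consonant: /n/ → /nɛ/, /z/ → /zɛ/.

nɛlɛzɛ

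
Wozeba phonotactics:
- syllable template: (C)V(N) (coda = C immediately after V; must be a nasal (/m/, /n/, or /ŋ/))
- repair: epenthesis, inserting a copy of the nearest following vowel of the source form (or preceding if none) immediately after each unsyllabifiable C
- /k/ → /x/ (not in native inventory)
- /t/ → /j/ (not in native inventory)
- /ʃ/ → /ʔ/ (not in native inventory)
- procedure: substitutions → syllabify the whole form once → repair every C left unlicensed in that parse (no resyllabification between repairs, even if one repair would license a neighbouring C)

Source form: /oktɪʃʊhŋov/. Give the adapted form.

Substitution: /k/ → /x/, /t/ → /j/, /ʃ/ → /ʔ/, giving /oxjɪʔʊhŋov/.
The consonants /x/, /h/, /v/ cannot be parsed into a legal (C)V(N) syllable (only a nasal (/m/, /n/, or /ŋ/) is licensed in coda position; onsets are limited to one consonant).
Epenthesis after each stranded consonant: /x/ → /xɪ/, /h/ → /ho/, /v/ → /vo/.

oxɪjɪʔʊhoŋovo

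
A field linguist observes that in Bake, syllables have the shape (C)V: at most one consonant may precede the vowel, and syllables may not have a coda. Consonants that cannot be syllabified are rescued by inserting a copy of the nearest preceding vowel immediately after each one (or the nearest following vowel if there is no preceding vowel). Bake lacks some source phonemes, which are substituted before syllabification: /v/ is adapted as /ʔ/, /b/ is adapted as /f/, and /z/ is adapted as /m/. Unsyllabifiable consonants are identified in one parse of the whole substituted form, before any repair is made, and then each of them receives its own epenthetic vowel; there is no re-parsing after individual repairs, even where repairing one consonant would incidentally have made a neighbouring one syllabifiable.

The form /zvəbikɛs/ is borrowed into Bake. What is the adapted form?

Substitution: /z/ → /m/, /v/ → /ʔ/, /b/ → /f/, giving /mʔəfikɛs/.
Under (C)V, the unsyllabifiable consonants are /m/, /s/ (no codas are permitted; onsets are limited to one consonant).
Epenthesis after each stranded consonant: /m/ → /mə/, /s/ → /sɛ/.

məʔəfikɛsɛ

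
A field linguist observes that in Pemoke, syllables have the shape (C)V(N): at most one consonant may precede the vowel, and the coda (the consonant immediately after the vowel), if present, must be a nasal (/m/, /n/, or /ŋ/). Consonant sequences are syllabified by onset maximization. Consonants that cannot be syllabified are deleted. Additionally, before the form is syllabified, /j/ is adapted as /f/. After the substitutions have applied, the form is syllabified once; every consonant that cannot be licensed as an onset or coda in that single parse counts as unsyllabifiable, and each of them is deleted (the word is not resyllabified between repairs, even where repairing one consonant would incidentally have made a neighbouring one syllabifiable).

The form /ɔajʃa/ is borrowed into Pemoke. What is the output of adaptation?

ɔaʃa

Substitution: /j/ → /f/, giving /ɔafʃa/.
Under (C)V(N), the unsyllabifiable consonants are /f/ (only a nasal (/m/, /n/, or /ŋ/) is licensed in coda position; onsets are limited to one consonant).
Each unlicensed consonant is deleted: /f/.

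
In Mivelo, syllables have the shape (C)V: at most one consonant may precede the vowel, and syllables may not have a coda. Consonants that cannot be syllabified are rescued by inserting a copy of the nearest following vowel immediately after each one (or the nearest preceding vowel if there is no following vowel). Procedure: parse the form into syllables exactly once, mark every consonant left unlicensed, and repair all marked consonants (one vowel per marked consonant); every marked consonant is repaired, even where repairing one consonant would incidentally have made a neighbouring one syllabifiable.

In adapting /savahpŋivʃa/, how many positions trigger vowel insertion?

The unsyllabifiable consonants are /h/, /p/, /v/; each receives one epenthetic vowel.

3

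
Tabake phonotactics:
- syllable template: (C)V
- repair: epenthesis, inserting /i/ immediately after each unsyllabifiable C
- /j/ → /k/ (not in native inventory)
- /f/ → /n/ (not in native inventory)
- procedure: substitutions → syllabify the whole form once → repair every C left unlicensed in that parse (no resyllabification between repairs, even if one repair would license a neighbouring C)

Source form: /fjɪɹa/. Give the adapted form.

nikɪɹa

Substitution: /f/ → /n/, /j/ → /k/, giving /nkɪɹa/.
Syllabifying with onset maximization leaves /n/ stranded (no codas are permitted; onsets are limited to one consonant).
Each unlicensed consonant becomes the onset of a new syllable: /n/ → /ni/.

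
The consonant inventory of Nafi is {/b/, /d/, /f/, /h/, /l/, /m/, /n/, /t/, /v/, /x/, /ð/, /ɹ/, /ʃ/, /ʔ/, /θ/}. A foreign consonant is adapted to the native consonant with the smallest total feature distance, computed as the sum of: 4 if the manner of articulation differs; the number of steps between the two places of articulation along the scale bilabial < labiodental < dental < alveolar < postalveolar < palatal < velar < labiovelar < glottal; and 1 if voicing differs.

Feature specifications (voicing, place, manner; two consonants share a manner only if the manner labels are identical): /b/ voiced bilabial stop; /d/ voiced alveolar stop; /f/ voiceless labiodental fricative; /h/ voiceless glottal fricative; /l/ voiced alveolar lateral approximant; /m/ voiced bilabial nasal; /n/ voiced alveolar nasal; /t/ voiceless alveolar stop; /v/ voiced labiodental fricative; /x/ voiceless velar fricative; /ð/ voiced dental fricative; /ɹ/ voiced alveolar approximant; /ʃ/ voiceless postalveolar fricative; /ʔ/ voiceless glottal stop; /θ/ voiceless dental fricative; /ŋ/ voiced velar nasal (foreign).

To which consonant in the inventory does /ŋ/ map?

/n/ is closest: same manner (nasal), place distance 3 (velar→alveolar), same voicing; total 3. Next closest is /x/ at distance 5.

n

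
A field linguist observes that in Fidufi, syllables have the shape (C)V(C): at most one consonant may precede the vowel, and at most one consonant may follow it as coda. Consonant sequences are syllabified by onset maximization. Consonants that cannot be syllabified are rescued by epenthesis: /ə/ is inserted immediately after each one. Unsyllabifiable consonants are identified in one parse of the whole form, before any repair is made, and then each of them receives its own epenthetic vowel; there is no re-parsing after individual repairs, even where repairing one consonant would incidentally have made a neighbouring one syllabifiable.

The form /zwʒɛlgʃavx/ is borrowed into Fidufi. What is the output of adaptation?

zəwəʒɛlgəʃavxə

The consonants /z/, /w/, /g/, /x/ cannot be parsed into a legal (C)V(C) syllable (at most one coda consonant is licensed; onsets are limited to one consonant).
Inserting the epenthetic vowel yields /z/ → /zə/, /w/ → /wə/, /g/ → /gə/, /x/ → /xə/.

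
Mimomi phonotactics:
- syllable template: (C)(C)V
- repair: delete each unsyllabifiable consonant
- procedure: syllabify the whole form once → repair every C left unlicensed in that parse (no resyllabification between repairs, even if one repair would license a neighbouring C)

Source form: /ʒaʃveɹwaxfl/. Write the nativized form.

Under (C)(C)V, the unsyllabifiable consonants are /x/, /f/, /l/ (no codas are permitted; onsets may contain at most 2 consonants).
Deleting the stranded consonants removes /x/, /f/, /l/.

ʒaʃveɹwa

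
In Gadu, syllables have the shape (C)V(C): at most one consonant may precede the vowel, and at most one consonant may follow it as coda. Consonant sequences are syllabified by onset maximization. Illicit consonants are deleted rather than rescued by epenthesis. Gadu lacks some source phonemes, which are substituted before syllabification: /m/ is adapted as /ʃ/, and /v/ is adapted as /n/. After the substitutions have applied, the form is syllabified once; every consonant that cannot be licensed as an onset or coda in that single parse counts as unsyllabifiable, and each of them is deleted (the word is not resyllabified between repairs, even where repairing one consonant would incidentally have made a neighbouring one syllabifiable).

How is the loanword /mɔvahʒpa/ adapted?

ʃɔnahpa

Substitution: /m/ → /ʃ/, /v/ → /n/, giving /ʃɔnahʒpa/.
The consonants /ʒ/ cannot be parsed into a legal (C)V(C) syllable (at most one coda consonant is licensed; onsets are limited to one consonant).
Deleting the stranded consonants removes /ʒ/.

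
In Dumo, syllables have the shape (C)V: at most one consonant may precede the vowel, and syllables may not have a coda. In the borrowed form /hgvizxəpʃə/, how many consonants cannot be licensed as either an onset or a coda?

Syllabifying with onset maximization leaves /h/, /g/, /z/, /p/ stranded (no codas are permitted; onsets are limited to one consonant).

4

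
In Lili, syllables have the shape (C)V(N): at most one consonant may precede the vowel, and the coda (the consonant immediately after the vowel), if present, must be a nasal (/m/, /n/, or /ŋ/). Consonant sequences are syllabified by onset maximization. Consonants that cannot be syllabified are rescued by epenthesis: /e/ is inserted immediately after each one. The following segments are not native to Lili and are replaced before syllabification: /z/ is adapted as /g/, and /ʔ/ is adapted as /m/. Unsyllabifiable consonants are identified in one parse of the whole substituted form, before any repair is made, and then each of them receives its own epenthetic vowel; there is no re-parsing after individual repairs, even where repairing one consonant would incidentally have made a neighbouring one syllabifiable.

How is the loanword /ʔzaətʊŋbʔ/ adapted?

megaətʊŋbeme

Substitution: /ʔ/ → /m/, /z/ → /g/, giving /mgaətʊŋbm/.
Syllabifying with onset maximization leaves /m/, /b/, /m/ stranded (only a nasal (/m/, /n/, or /ŋ/) is licensed in coda position; onsets are limited to one consonant).
Each unlicensed consonant becomes the onset of a new syllable: /m/ → /me/, /b/ → /be/, /m/ → /me/.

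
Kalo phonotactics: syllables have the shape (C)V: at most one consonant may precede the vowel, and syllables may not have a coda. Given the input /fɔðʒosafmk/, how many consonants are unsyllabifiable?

Under (C)V, the unsyllabifiable consonants are /ð/, /f/, /m/, /k/ (no codas are permitted; onsets are limited to one consonant).

4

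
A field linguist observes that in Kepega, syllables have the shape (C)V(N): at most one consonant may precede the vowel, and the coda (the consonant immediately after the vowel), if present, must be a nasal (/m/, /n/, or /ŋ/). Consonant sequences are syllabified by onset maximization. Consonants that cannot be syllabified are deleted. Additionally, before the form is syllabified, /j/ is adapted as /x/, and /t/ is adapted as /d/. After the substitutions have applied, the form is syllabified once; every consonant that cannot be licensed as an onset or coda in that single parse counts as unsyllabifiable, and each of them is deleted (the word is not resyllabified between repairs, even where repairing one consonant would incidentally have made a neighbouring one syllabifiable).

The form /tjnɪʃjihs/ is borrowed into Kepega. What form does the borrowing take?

Substitution: /t/ → /d/, /j/ → /x/, giving /dxnɪʃxihs/.
Under (C)V(N), the unsyllabifiable consonants are /d/, /x/, /ʃ/, /h/, /s/ (only a nasal (/m/, /n/, or /ŋ/) is licensed in coda position; onsets are limited to one consonant).
Deleting the stranded consonants removes /d/, /x/, /ʃ/, /h/, /s/.

nɪxi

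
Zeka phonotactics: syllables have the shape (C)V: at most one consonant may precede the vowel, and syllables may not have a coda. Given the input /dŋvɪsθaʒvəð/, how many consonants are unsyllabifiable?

The consonants /d/, /ŋ/, /s/, /ʒ/, /ð/ cannot be parsed into a legal (C)V syllable (no codas are permitted; onsets are limited to one consonant).

5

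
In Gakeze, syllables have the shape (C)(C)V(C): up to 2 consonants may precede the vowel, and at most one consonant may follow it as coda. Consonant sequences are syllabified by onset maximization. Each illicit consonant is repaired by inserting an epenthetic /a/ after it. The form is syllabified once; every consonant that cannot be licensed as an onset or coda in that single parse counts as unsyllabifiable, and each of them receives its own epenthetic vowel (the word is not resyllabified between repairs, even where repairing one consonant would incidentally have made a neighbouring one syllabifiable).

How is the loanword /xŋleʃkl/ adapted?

Under (C)(C)V(C), the unsyllabifiable consonants are /x/, /k/, /l/ (at most one coda consonant is licensed; onsets may contain at most 2 consonants).
Inserting the epenthetic vowel yields /x/ → /xa/, /k/ → /ka/, /l/ → /la/.

xaŋleʃkala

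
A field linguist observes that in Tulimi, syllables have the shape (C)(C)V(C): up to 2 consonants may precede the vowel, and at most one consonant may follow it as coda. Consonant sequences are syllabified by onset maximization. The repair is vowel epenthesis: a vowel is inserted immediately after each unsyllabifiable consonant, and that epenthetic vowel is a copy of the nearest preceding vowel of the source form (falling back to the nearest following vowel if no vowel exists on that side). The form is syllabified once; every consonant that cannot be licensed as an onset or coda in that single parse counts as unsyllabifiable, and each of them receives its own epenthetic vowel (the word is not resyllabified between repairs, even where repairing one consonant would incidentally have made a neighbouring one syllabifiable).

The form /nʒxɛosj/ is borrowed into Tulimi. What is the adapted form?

The consonants /n/, /j/ cannot be parsed into a legal (C)(C)V(C) syllable (at most one coda consonant is licensed; onsets may contain at most 2 consonants).
Each unlicensed consonant becomes the onset of a new syllable: /n/ → /nɛ/, /j/ → /jo/.

nɛʒxɛosjo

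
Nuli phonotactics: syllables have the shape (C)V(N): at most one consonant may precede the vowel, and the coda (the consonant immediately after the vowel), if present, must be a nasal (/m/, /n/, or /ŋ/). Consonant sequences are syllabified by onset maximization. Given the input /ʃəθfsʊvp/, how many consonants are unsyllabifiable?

Syllabifying with onset maximization leaves /θ/, /f/, /v/, /p/ stranded (only a nasal (/m/, /n/, or /ŋ/) is licensed in coda position; onsets are limited to one consonant).

4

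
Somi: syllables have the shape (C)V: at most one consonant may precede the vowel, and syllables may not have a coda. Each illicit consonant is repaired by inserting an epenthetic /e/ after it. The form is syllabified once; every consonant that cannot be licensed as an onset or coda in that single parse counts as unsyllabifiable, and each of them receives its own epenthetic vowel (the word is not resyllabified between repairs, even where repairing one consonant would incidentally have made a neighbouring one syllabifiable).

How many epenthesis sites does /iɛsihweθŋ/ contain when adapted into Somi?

The unsyllabifiable consonants are /h/, /θ/, /ŋ/; each receives one epenthetic vowel.

3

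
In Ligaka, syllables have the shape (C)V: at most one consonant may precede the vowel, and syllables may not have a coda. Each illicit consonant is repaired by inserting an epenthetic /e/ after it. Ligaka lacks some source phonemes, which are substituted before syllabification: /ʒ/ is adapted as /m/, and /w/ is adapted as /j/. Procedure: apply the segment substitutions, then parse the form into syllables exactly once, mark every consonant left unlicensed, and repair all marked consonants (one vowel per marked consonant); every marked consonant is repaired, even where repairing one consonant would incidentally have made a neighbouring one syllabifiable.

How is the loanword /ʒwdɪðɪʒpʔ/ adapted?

mejedɪðɪmepeʔe

Substitution: /ʒ/ → /m/, /w/ → /j/, giving /mjdɪðɪmpʔ/.
Under (C)V, the unsyllabifiable consonants are /m/, /j/, /m/, /p/, /ʔ/ (no codas are permitted; onsets are limited to one consonant).
Inserting the epenthetic vowel yields /m/ → /me/, /j/ → /je/, /m/ → /me/, /p/ → /pe/, /ʔ/ → /ʔe/.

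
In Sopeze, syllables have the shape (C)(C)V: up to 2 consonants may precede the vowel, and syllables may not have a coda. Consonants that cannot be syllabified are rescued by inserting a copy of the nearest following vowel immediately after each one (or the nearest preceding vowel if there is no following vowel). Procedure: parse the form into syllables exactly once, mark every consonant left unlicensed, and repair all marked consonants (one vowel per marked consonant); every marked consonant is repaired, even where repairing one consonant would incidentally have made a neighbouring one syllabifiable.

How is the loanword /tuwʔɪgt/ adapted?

tuwʔɪgɪtɪ

The consonants /g/, /t/ cannot be parsed into a legal (C)(C)V syllable (no codas are permitted; onsets may contain at most 2 consonants).
Inserting the epenthetic vowel yields /g/ → /gɪ/, /t/ → /tɪ/.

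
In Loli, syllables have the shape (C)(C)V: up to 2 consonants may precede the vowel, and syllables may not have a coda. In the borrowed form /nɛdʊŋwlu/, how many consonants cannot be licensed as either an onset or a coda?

Syllabifying with onset maximization leaves /ŋ/ stranded (no codas are permitted; onsets may contain at most 2 consonants).

1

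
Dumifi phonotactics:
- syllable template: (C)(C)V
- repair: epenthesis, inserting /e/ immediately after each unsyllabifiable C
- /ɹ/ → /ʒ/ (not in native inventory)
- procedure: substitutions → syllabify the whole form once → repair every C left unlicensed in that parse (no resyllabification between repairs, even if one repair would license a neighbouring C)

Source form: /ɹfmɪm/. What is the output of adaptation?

Substitution: /ɹ/ → /ʒ/, giving /ʒfmɪm/.
The consonants /ʒ/, /m/ cannot be parsed into a legal (C)(C)V syllable (no codas are permitted; onsets may contain at most 2 consonants).
Each unlicensed consonant becomes the onset of a new syllable: /ʒ/ → /ʒe/, /m/ → /me/.

ʒefmɪme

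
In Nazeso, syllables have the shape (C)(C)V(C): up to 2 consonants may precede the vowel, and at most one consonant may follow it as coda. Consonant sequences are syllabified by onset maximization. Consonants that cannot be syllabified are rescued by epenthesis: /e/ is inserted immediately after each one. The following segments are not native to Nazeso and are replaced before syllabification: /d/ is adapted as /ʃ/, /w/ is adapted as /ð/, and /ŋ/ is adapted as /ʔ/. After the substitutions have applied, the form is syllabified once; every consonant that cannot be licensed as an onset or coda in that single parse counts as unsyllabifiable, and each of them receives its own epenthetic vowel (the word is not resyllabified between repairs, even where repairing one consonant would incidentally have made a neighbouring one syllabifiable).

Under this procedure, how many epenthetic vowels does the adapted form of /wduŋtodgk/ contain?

2

After substitution the input is /ðʃuʔtoʃgk/.
The unsyllabifiable consonants are /g/, /k/; each receives one epenthetic vowel.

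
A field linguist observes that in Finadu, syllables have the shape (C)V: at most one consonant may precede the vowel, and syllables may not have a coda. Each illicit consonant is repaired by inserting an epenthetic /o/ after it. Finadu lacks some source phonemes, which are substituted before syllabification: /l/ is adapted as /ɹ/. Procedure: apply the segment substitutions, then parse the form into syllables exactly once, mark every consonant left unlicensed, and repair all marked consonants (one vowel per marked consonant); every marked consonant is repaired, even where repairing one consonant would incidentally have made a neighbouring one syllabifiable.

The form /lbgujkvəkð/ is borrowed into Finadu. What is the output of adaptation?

ɹobogujokovəkoðo

Substitution: /l/ → /ɹ/, giving /ɹbgujkvəkð/.
The consonants /ɹ/, /b/, /j/, /k/, /k/, /ð/ cannot be parsed into a legal (C)V syllable (no codas are permitted; onsets are limited to one consonant).
Inserting the epenthetic vowel yields /ɹ/ → /ɹo/, /b/ → /bo/, /j/ → /jo/, /k/ → /ko/, /k/ → /ko/, /ð/ → /ðo/.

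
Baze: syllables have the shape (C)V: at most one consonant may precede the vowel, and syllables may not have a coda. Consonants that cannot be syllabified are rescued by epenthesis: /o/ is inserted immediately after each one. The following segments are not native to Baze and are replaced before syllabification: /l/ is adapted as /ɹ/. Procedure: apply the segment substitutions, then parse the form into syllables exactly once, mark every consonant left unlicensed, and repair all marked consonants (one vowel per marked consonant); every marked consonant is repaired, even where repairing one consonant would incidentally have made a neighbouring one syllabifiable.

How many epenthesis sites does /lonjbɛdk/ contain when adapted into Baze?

After substitution the input is /ɹonjbɛdk/.
The unsyllabifiable consonants are /n/, /j/, /d/, /k/; each receives one epenthetic vowel.

4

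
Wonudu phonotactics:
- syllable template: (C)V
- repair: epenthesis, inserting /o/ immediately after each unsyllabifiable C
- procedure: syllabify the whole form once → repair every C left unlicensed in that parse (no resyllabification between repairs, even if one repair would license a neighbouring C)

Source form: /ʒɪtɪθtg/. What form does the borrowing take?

ʒɪtɪθotogo

Under (C)V, the unsyllabifiable consonants are /θ/, /t/, /g/ (no codas are permitted; onsets are limited to one consonant).
Inserting the epenthetic vowel yields /θ/ → /θo/, /t/ → /to/, /g/ → /go/.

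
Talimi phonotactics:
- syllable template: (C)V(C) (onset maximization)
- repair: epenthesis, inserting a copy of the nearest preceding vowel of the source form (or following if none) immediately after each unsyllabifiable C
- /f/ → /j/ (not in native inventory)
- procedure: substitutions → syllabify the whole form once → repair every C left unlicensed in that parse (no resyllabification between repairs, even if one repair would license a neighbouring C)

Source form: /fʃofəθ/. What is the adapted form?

Substitution: /f/ → /j/, giving /jʃojəθ/.
Under (C)V(C), the unsyllabifiable consonants are /j/ (at most one coda consonant is licensed; onsets are limited to one consonant).
Epenthesis after each stranded consonant: /j/ → /jo/.

joʃojəθ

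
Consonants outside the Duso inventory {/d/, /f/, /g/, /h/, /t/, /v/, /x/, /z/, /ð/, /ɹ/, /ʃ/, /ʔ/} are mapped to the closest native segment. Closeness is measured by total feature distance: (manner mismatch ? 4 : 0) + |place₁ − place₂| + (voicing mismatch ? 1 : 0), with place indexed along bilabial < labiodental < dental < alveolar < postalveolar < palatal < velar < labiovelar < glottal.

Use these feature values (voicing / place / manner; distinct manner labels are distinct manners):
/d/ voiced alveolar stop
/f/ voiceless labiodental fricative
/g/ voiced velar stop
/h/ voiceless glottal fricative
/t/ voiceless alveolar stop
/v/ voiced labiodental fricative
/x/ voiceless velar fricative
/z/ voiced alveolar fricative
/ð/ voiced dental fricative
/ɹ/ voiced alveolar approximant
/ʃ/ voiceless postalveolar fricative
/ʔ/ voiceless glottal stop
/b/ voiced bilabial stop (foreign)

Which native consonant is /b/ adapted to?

d

/d/ is closest: same manner (stop), place distance 3 (bilabial→alveolar), same voicing; total 3. Next closest is /t/ at distance 4.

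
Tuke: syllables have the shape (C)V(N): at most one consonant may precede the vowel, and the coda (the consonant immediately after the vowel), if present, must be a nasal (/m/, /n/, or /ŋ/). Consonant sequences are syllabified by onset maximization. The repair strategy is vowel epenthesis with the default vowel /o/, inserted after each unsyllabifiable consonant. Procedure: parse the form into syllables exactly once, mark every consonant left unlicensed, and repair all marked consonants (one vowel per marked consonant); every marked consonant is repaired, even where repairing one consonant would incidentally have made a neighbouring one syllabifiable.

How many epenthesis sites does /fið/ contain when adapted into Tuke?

1

The unsyllabifiable consonants are /ð/; each receives one epenthetic vowel.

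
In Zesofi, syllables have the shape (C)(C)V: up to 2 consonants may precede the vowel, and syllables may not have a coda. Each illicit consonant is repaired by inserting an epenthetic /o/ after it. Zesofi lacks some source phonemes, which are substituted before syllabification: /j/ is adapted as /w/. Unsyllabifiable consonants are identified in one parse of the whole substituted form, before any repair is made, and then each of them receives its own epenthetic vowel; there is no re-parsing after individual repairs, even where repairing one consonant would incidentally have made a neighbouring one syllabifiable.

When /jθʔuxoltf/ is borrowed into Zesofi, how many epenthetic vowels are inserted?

4

After substitution the input is /wθʔuxoltf/.
The unsyllabifiable consonants are /w/, /l/, /t/, /f/; each receives one epenthetic vowel.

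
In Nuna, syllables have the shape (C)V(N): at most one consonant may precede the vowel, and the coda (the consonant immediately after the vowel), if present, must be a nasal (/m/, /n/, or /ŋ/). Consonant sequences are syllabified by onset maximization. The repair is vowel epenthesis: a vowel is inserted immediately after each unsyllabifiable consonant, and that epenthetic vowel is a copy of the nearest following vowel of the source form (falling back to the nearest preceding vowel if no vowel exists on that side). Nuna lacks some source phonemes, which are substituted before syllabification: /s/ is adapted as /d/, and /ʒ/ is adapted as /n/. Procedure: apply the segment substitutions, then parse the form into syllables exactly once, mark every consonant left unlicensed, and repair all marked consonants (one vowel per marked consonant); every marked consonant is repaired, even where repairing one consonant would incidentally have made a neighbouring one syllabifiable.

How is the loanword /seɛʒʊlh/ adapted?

Substitution: /s/ → /d/, /ʒ/ → /n/, giving /deɛnʊlh/.
Syllabifying with onset maximization leaves /l/, /h/ stranded (only a nasal (/m/, /n/, or /ŋ/) is licensed in coda position; onsets are limited to one consonant).
Epenthesis after each stranded consonant: /l/ → /lʊ/, /h/ → /hʊ/.

deɛnʊlʊhʊ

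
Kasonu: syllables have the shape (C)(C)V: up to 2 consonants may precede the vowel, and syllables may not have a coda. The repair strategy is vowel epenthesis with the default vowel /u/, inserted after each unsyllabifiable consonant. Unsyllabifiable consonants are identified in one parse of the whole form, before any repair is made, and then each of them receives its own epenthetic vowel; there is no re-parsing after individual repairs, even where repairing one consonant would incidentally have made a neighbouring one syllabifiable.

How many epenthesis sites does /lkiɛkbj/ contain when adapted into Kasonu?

The unsyllabifiable consonants are /k/, /b/, /j/; each receives one epenthetic vowel.

3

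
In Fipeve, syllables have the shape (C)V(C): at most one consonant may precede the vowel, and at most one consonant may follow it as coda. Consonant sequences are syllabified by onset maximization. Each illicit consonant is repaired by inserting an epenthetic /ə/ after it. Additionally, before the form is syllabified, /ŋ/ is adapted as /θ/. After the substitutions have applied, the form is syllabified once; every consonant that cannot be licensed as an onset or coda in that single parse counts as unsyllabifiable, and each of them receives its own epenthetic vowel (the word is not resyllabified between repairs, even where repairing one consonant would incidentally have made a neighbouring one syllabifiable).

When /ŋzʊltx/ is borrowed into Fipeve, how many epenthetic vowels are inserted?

3

After substitution the input is /θzʊltx/.
The unsyllabifiable consonants are /θ/, /t/, /x/; each receives one epenthetic vowel.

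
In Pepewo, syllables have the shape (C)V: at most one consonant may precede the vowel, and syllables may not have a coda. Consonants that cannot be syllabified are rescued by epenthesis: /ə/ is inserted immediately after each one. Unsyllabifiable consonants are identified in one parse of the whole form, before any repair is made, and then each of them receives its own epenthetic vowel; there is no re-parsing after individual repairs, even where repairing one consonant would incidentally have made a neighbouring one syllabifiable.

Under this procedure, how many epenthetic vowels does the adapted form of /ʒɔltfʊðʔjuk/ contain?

The unsyllabifiable consonants are /l/, /t/, /ð/, /ʔ/, /k/; each receives one epenthetic vowel.

5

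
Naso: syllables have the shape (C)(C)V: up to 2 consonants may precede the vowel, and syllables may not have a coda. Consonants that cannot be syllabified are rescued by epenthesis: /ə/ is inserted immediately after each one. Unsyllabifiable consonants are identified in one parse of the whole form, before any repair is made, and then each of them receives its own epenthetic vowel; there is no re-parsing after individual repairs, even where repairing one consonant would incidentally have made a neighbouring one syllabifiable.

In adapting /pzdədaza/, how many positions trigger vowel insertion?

The unsyllabifiable consonants are /p/; each receives one epenthetic vowel.

1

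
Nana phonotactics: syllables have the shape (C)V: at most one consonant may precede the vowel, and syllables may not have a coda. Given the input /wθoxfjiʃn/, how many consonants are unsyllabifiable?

Under (C)V, the unsyllabifiable consonants are /w/, /x/, /f/, /ʃ/, /n/ (no codas are permitted; onsets are limited to one consonant).

5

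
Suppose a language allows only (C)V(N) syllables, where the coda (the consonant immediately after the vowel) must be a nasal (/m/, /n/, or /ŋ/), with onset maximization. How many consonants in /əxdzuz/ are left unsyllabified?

3

The consonants /x/, /d/, /z/ cannot be parsed into a legal (C)V(N) syllable (only a nasal (/m/, /n/, or /ŋ/) is licensed in coda position; onsets are limited to one consonant).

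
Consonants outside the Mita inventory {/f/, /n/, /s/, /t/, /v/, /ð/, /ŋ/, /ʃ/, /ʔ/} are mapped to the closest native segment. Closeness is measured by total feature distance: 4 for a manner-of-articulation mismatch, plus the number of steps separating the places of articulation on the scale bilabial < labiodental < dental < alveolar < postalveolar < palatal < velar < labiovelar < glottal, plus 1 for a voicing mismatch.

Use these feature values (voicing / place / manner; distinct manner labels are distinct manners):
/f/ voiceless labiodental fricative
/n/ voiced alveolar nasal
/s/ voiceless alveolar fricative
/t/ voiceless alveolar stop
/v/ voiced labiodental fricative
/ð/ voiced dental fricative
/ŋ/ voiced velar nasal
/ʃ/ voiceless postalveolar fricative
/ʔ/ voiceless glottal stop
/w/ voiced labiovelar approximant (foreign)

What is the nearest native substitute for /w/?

/ŋ/ is closest: manner differs (approximant→nasal, +4), place distance 1 (labiovelar→velar), same voicing; total 5. Next closest is /ʔ/ at distance 6.

ŋ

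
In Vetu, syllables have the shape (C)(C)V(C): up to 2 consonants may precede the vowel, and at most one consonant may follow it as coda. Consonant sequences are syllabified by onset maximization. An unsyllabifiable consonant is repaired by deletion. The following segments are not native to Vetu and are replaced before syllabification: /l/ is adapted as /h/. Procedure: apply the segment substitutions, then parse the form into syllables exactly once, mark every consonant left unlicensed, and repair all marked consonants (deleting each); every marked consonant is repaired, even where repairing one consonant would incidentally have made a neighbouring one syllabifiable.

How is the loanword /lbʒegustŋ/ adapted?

bʒegus

Substitution: /l/ → /h/, giving /hbʒegustŋ/.
Under (C)(C)V(C), the unsyllabifiable consonants are /h/, /t/, /ŋ/ (at most one coda consonant is licensed; onsets may contain at most 2 consonants).
Deleting the stranded consonants removes /h/, /t/, /ŋ/.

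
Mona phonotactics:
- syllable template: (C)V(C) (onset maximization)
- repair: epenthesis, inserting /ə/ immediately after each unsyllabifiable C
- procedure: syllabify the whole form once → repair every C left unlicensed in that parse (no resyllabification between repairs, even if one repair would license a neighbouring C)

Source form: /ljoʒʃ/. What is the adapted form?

The consonants /l/, /ʃ/ cannot be parsed into a legal (C)V(C) syllable (at most one coda consonant is licensed; onsets are limited to one consonant).
Inserting the epenthetic vowel yields /l/ → /lə/, /ʃ/ → /ʃə/.

ləjoʒʃə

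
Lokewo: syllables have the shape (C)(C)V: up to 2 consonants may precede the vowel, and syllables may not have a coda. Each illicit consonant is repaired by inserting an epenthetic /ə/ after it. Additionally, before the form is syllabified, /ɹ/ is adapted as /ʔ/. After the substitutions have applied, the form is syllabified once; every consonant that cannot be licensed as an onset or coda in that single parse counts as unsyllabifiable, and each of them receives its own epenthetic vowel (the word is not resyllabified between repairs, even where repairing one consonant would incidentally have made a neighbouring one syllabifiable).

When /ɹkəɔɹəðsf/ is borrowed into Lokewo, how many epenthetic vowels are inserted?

After substitution the input is /ʔkəɔʔəðsf/.
The unsyllabifiable consonants are /ð/, /s/, /f/; each receives one epenthetic vowel.

3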